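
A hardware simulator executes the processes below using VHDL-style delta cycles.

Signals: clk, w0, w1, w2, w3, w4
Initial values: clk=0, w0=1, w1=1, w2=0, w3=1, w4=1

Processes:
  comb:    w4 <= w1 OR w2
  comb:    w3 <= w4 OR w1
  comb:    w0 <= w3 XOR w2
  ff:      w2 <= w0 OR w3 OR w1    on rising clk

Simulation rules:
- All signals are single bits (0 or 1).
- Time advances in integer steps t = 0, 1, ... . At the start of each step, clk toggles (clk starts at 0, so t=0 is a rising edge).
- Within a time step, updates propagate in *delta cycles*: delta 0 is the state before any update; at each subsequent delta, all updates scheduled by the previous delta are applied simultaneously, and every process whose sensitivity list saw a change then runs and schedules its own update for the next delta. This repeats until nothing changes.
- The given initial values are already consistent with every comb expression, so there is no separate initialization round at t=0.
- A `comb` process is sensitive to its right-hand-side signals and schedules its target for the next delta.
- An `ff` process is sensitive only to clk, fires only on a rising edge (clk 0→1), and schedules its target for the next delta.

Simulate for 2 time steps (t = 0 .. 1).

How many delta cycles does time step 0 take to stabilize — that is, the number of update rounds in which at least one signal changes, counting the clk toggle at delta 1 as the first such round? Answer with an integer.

t=0 Δ0: w3=1 w4=1 w0=1 w1=1 clk=0 w2=0
  Δ1: clk:0→1
  Δ2: w2:0→1
  Δ3: w0:1→0
  (3Δ to stable)
t=1 Δ0: w3=1 w4=1 w0=0 w1=1 clk=1 w2=1
  Δ1: clk:1→0
  (1Δ to stable)

3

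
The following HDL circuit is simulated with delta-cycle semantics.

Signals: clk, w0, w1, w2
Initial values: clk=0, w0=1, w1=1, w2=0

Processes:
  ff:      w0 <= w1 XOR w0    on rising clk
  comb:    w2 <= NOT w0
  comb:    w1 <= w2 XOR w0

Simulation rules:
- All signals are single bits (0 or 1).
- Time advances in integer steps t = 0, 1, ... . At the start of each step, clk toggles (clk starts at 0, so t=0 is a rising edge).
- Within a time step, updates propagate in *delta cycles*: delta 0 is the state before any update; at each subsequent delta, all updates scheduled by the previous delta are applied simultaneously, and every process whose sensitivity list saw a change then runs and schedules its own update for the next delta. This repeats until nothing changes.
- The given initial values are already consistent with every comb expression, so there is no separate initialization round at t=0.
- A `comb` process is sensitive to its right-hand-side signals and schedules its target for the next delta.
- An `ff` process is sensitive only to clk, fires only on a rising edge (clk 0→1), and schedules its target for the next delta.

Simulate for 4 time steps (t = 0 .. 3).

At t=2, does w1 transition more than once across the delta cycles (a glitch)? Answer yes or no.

[bits: w1,w0,clk,w2]
t=0: Δ0=1100 Δ1=1110 Δ2=1010 Δ3=0011 Δ4=1011 | 4Δ
t=1: Δ0=1011 Δ1=1001 | 1Δ
t=2: Δ0=1001 Δ1=1011 Δ2=1111 Δ3=0110 Δ4=1110 | 4Δ
t=3: Δ0=1110 Δ1=1100 | 1Δ

yes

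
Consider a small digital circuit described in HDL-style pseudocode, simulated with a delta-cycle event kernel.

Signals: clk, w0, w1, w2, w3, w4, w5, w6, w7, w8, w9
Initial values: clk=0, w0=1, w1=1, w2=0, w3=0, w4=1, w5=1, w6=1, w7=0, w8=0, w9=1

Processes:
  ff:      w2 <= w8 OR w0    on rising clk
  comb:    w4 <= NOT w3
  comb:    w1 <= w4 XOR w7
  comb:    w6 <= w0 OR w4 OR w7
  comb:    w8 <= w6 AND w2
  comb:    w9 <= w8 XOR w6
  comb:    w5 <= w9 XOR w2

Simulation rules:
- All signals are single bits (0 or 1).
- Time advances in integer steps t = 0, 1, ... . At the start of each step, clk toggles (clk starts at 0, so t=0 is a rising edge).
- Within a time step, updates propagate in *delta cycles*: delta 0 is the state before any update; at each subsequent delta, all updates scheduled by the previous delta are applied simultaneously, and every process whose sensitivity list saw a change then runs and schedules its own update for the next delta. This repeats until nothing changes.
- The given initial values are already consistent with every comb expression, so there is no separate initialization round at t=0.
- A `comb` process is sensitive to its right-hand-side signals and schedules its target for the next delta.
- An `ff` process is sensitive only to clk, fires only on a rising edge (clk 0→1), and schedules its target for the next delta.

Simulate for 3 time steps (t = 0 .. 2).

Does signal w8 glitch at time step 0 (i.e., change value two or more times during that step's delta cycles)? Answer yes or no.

t=0 Δ0: w3=0 w0=1 w8=0 w1=1 w6=1 clk=0 w2=0 w9=1 w4=1 w5=1 w7=0
  Δ1: clk:0→1
  Δ2: w2:0→1
  Δ3: w8:0→1, w5:1→0
  Δ4: w9:1→0
  Δ5: w5:0→1
  (5Δ to stable)
t=1 Δ0: w3=0 w0=1 w8=1 w1=1 w6=1 clk=1 w2=1 w9=0 w4=1 w5=1 w7=0
  Δ1: clk:1→0
  (1Δ to stable)
t=2 Δ0: w3=0 w0=1 w8=1 w1=1 w6=1 clk=0 w2=1 w9=0 w4=1 w5=1 w7=0
  Δ1: clk:0→1
  (1Δ to stable)

no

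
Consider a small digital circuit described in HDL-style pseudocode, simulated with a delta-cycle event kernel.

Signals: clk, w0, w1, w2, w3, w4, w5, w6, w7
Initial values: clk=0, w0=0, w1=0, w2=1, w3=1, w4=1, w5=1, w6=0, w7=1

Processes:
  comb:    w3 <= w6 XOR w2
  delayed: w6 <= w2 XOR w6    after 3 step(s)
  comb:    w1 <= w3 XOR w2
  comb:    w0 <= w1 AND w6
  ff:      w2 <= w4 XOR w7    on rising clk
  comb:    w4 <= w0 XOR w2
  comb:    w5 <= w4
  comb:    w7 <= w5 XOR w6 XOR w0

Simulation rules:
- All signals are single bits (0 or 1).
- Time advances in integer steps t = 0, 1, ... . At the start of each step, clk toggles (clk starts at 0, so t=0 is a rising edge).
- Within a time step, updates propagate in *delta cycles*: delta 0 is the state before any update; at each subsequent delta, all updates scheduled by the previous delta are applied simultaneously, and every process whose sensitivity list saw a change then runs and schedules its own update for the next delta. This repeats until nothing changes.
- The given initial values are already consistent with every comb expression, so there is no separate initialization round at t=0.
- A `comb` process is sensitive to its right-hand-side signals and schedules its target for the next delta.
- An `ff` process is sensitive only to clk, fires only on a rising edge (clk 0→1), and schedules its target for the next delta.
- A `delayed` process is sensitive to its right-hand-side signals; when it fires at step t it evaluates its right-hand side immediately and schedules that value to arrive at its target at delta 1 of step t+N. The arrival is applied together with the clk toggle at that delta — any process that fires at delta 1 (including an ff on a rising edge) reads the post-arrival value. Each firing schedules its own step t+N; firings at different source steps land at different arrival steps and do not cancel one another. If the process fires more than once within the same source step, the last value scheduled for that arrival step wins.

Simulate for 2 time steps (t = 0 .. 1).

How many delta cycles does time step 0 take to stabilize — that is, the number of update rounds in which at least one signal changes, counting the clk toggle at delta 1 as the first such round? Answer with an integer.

[bits: w1,w5,w3,w4,w2,w6,clk,w7,w0]
t=0: Δ0=011110010 Δ1=011110110 Δ2=011100110 Δ3=110000110 Δ4=000000110 Δ5=000000100 | 5Δ
t=1: Δ0=000000100 Δ1=000000000 | 1Δ

5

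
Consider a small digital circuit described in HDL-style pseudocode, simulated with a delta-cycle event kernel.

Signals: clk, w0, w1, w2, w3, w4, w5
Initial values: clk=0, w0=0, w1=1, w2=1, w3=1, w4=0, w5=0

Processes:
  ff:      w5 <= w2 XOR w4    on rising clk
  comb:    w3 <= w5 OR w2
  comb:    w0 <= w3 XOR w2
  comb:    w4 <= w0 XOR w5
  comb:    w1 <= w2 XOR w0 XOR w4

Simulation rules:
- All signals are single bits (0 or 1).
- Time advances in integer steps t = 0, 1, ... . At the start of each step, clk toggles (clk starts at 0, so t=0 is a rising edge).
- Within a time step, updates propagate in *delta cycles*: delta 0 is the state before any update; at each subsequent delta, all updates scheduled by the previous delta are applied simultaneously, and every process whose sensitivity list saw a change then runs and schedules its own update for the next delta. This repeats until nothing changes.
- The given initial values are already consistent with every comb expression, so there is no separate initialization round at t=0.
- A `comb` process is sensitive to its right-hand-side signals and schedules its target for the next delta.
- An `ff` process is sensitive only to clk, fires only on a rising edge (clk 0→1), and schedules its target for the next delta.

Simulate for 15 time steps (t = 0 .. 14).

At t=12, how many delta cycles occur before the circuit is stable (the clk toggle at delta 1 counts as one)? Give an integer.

[bits: w0,w2,w3,w1,clk,w4,w5]
t=0: Δ0=0111000 Δ1=0111100 Δ2=0111101 Δ3=0111111 Δ4=0110111 | 4Δ
t=1: Δ0=0110111 Δ1=0110011 | 1Δ
t=2: Δ0=0110011 Δ1=0110111 Δ2=0110110 Δ3=0110100 Δ4=0111100 | 4Δ
t=3: Δ0=0111100 Δ1=0111000 | 1Δ
t=4: Δ0=0111000 Δ1=0111100 Δ2=0111101 Δ3=0111111 Δ4=0110111 | 4Δ
t=5: Δ0=0110111 Δ1=0110011 | 1Δ
t=6: Δ0=0110011 Δ1=0110111 Δ2=0110110 Δ3=0110100 Δ4=0111100 | 4Δ
t=7: Δ0=0111100 Δ1=0111000 | 1Δ
t=8: Δ0=0111000 Δ1=0111100 Δ2=0111101 Δ3=0111111 Δ4=0110111 | 4Δ
t=9: Δ0=0110111 Δ1=0110011 | 1Δ
t=10: Δ0=0110011 Δ1=0110111 Δ2=0110110 Δ3=0110100 Δ4=0111100 | 4Δ
t=11: Δ0=0111100 Δ1=0111000 | 1Δ
t=12: Δ0=0111000 Δ1=0111100 Δ2=0111101 Δ3=0111111 Δ4=0110111 | 4Δ
t=13: Δ0=0110111 Δ1=0110011 | 1Δ
t=14: Δ0=0110011 Δ1=0110111 Δ2=0110110 Δ3=0110100 Δ4=0111100 | 4Δ

4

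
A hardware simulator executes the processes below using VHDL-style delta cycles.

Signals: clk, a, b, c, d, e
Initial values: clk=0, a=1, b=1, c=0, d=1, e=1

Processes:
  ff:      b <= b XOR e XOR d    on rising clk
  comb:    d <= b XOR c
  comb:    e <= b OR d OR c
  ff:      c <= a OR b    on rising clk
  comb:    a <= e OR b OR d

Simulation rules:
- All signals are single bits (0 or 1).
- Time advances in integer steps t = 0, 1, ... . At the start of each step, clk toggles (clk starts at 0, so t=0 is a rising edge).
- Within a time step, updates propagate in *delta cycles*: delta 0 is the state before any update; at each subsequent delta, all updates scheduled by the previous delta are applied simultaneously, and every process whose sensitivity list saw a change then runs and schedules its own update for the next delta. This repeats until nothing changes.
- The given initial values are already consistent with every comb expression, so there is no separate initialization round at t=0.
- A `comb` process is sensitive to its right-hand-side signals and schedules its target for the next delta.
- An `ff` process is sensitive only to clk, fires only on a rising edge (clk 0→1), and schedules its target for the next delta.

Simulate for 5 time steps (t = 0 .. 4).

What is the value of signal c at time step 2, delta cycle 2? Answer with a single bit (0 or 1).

t0.Δ0 b=1 c=0 clk=0 d=1 a=1 e=1
t0.Δ1 b=1 c=0 clk=1 d=1 a=1 e=1
t0.Δ2 b=1 c=1 clk=1 d=1 a=1 e=1
t0.Δ3 b=1 c=1 clk=1 d=0 a=1 e=1
t1.Δ0 b=1 c=1 clk=1 d=0 a=1 e=1
t1.Δ1 b=1 c=1 clk=0 d=0 a=1 e=1
t2.Δ0 b=1 c=1 clk=0 d=0 a=1 e=1
t2.Δ1 b=1 c=1 clk=1 d=0 a=1 e=1
t2.Δ2 b=0 c=1 clk=1 d=0 a=1 e=1
t2.Δ3 b=0 c=1 clk=1 d=1 a=1 e=1
t3.Δ0 b=0 c=1 clk=1 d=1 a=1 e=1
t3.Δ1 b=0 c=1 clk=0 d=1 a=1 e=1
t4.Δ0 b=0 c=1 clk=0 d=1 a=1 e=1
t4.Δ1 b=0 c=1 clk=1 d=1 a=1 e=1

1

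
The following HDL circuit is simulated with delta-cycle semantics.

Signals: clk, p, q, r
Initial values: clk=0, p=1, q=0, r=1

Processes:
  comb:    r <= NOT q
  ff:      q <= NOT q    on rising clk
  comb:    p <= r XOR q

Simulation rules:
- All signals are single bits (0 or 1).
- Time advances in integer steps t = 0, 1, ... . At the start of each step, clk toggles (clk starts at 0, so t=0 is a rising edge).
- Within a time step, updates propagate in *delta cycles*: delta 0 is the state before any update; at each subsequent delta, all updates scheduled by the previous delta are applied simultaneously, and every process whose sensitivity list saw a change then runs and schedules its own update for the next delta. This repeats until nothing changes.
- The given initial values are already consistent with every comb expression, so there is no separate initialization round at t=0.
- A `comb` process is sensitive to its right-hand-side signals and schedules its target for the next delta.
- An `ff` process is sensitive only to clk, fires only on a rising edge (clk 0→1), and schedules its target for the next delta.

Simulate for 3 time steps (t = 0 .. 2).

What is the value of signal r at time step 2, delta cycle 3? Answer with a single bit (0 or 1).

[bits: p,q,r,clk]
t=0: Δ0=1010 Δ1=1011 Δ2=1111 Δ3=0101 Δ4=1101 | 4Δ
t=1: Δ0=1101 Δ1=1100 | 1Δ
t=2: Δ0=1100 Δ1=1101 Δ2=1001 Δ3=0011 Δ4=1011 | 4Δ

1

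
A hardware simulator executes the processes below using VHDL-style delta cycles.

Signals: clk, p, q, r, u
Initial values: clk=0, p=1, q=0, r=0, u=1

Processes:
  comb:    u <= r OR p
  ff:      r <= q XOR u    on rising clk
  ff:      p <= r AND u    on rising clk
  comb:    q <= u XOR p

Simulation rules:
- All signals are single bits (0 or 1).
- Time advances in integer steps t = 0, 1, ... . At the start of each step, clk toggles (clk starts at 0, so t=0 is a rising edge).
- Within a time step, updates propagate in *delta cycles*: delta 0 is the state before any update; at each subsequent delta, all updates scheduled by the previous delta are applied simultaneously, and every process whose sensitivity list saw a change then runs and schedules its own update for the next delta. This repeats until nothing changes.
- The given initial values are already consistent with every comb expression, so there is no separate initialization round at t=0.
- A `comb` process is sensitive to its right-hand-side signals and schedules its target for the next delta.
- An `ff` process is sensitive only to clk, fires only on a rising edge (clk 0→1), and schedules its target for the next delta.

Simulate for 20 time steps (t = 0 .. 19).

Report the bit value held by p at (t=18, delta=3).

1

t0.Δ0 u=1 q=0 clk=0 p=1 r=0
t0.Δ1 u=1 q=0 clk=1 p=1 r=0
t0.Δ2 u=1 q=0 clk=1 p=0 r=1
t0.Δ3 u=1 q=1 clk=1 p=0 r=1
t1.Δ0 u=1 q=1 clk=1 p=0 r=1
t1.Δ1 u=1 q=1 clk=0 p=0 r=1
t2.Δ0 u=1 q=1 clk=0 p=0 r=1
t2.Δ1 u=1 q=1 clk=1 p=0 r=1
t2.Δ2 u=1 q=1 clk=1 p=1 r=0
t2.Δ3 u=1 q=0 clk=1 p=1 r=0
t3.Δ0 u=1 q=0 clk=1 p=1 r=0
t3.Δ1 u=1 q=0 clk=0 p=1 r=0
t4.Δ0 u=1 q=0 clk=0 p=1 r=0
t4.Δ1 u=1 q=0 clk=1 p=1 r=0
t4.Δ2 u=1 q=0 clk=1 p=0 r=1
t4.Δ3 u=1 q=1 clk=1 p=0 r=1
t5.Δ0 u=1 q=1 clk=1 p=0 r=1
t5.Δ1 u=1 q=1 clk=0 p=0 r=1
t6.Δ0 u=1 q=1 clk=0 p=0 r=1
t6.Δ1 u=1 q=1 clk=1 p=0 r=1
t6.Δ2 u=1 q=1 clk=1 p=1 r=0
t6.Δ3 u=1 q=0 clk=1 p=1 r=0
t7.Δ0 u=1 q=0 clk=1 p=1 r=0
t7.Δ1 u=1 q=0 clk=0 p=1 r=0
t8.Δ0 u=1 q=0 clk=0 p=1 r=0
t8.Δ1 u=1 q=0 clk=1 p=1 r=0
t8.Δ2 u=1 q=0 clk=1 p=0 r=1
t8.Δ3 u=1 q=1 clk=1 p=0 r=1
t9.Δ0 u=1 q=1 clk=1 p=0 r=1
t9.Δ1 u=1 q=1 clk=0 p=0 r=1
t10.Δ0 u=1 q=1 clk=0 p=0 r=1
t10.Δ1 u=1 q=1 clk=1 p=0 r=1
t10.Δ2 u=1 q=1 clk=1 p=1 r=0
t10.Δ3 u=1 q=0 clk=1 p=1 r=0
t11.Δ0 u=1 q=0 clk=1 p=1 r=0
t11.Δ1 u=1 q=0 clk=0 p=1 r=0
t12.Δ0 u=1 q=0 clk=0 p=1 r=0
t12.Δ1 u=1 q=0 clk=1 p=1 r=0
t12.Δ2 u=1 q=0 clk=1 p=0 r=1
t12.Δ3 u=1 q=1 clk=1 p=0 r=1
t13.Δ0 u=1 q=1 clk=1 p=0 r=1
t13.Δ1 u=1 q=1 clk=0 p=0 r=1
t14.Δ0 u=1 q=1 clk=0 p=0 r=1
t14.Δ1 u=1 q=1 clk=1 p=0 r=1
t14.Δ2 u=1 q=1 clk=1 p=1 r=0
t14.Δ3 u=1 q=0 clk=1 p=1 r=0
t15.Δ0 u=1 q=0 clk=1 p=1 r=0
t15.Δ1 u=1 q=0 clk=0 p=1 r=0
t16.Δ0 u=1 q=0 clk=0 p=1 r=0
t16.Δ1 u=1 q=0 clk=1 p=1 r=0
t16.Δ2 u=1 q=0 clk=1 p=0 r=1
t16.Δ3 u=1 q=1 clk=1 p=0 r=1
t17.Δ0 u=1 q=1 clk=1 p=0 r=1
t17.Δ1 u=1 q=1 clk=0 p=0 r=1
t18.Δ0 u=1 q=1 clk=0 p=0 r=1
t18.Δ1 u=1 q=1 clk=1 p=0 r=1
t18.Δ2 u=1 q=1 clk=1 p=1 r=0
t18.Δ3 u=1 q=0 clk=1 p=1 r=0
t19.Δ0 u=1 q=0 clk=1 p=1 r=0
t19.Δ1 u=1 q=0 clk=0 p=1 r=0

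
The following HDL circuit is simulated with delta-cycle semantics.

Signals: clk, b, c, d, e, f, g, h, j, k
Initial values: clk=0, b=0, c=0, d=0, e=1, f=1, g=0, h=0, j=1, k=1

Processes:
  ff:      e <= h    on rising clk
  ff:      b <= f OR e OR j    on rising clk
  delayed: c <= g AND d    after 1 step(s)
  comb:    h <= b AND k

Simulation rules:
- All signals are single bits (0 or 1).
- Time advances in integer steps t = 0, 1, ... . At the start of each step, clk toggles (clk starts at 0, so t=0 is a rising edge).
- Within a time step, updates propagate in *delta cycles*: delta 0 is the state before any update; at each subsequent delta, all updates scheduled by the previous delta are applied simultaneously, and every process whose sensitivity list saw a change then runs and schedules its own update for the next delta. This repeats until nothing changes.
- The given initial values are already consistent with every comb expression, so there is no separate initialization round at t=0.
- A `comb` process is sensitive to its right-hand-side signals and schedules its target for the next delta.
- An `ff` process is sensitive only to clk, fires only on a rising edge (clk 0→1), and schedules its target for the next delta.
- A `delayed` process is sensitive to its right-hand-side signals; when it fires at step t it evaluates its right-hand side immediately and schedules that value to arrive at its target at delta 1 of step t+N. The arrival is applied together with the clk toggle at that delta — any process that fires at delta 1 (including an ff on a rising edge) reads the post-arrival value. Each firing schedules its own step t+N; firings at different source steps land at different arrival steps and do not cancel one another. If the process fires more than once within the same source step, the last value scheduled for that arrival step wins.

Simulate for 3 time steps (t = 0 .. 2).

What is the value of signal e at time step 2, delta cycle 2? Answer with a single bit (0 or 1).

1

t0.Δ0 clk=0 g=0 j=1 k=1 b=0 h=0 f=1 e=1 d=0 c=0
t0.Δ1 clk=1 g=0 j=1 k=1 b=0 h=0 f=1 e=1 d=0 c=0
t0.Δ2 clk=1 g=0 j=1 k=1 b=1 h=0 f=1 e=0 d=0 c=0
t0.Δ3 clk=1 g=0 j=1 k=1 b=1 h=1 f=1 e=0 d=0 c=0
t1.Δ0 clk=1 g=0 j=1 k=1 b=1 h=1 f=1 e=0 d=0 c=0
t1.Δ1 clk=0 g=0 j=1 k=1 b=1 h=1 f=1 e=0 d=0 c=0
t2.Δ0 clk=0 g=0 j=1 k=1 b=1 h=1 f=1 e=0 d=0 c=0
t2.Δ1 clk=1 g=0 j=1 k=1 b=1 h=1 f=1 e=0 d=0 c=0
t2.Δ2 clk=1 g=0 j=1 k=1 b=1 h=1 f=1 e=1 d=0 c=0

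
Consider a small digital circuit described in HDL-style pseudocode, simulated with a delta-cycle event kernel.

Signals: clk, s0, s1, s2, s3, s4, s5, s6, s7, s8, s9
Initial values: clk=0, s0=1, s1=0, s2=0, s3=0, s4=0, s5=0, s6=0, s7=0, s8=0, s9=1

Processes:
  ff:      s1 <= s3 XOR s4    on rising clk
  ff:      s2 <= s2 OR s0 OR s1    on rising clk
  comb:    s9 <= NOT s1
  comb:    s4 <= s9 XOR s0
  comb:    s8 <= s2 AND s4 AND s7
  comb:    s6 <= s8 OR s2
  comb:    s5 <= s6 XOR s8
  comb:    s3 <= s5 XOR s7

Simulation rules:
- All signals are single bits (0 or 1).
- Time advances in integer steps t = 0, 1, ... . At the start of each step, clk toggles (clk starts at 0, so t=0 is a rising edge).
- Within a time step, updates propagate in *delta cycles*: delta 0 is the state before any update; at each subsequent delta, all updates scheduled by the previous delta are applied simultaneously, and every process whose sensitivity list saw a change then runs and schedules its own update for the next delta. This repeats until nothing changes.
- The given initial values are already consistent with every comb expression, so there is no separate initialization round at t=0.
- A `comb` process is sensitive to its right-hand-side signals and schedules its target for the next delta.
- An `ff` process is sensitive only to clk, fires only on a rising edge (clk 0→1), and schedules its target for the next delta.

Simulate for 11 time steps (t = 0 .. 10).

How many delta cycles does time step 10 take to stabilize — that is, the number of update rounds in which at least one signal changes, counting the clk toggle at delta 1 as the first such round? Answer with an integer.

4

[bits: s4,s2,s7,s5,s6,s1,s0,s3,clk,s8,s9]
t=0: Δ0=00000010001 Δ1=00000010101 Δ2=01000010101 Δ3=01001010101 Δ4=01011010101 Δ5=01011011101 | 5Δ
t=1: Δ0=01011011101 Δ1=01011011001 | 1Δ
t=2: Δ0=01011011001 Δ1=01011011101 Δ2=01011111101 Δ3=01011111100 Δ4=11011111100 | 4Δ
t=3: Δ0=11011111100 Δ1=11011111000 | 1Δ
t=4: Δ0=11011111000 Δ1=11011111100 Δ2=11011011100 Δ3=11011011101 Δ4=01011011101 | 4Δ
t=5: Δ0=01011011101 Δ1=01011011001 | 1Δ
t=6: Δ0=01011011001 Δ1=01011011101 Δ2=01011111101 Δ3=01011111100 Δ4=11011111100 | 4Δ
t=7: Δ0=11011111100 Δ1=11011111000 | 1Δ
t=8: Δ0=11011111000 Δ1=11011111100 Δ2=11011011100 Δ3=11011011101 Δ4=01011011101 | 4Δ
t=9: Δ0=01011011101 Δ1=01011011001 | 1Δ
t=10: Δ0=01011011001 Δ1=01011011101 Δ2=01011111101 Δ3=01011111100 Δ4=11011111100 | 4Δ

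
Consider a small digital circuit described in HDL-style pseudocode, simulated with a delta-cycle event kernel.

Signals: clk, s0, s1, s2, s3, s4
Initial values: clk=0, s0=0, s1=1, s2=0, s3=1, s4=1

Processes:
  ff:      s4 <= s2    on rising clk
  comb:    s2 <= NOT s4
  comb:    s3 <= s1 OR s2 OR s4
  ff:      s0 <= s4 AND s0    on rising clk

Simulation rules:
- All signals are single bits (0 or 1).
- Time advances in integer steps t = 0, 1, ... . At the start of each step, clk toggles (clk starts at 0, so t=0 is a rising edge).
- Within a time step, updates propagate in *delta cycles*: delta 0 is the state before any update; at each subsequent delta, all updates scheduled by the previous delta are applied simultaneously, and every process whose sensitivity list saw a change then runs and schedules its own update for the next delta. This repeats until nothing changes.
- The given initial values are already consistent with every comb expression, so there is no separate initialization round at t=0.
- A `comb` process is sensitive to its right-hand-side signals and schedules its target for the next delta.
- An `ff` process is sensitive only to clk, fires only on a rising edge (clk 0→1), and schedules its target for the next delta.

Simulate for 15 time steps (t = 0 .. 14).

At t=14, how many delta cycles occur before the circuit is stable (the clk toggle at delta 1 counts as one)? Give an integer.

t=0 Δ0: s3=1 s4=1 s2=0 clk=0 s1=1 s0=0
  Δ1: clk:0→1
  Δ2: s4:1→0
  Δ3: s2:0→1
  (3Δ to stable)
t=1 Δ0: s3=1 s4=0 s2=1 clk=1 s1=1 s0=0
  Δ1: clk:1→0
  (1Δ to stable)
t=2 Δ0: s3=1 s4=0 s2=1 clk=0 s1=1 s0=0
  Δ1: clk:0→1
  Δ2: s4:0→1
  Δ3: s2:1→0
  (3Δ to stable)
t=3 Δ0: s3=1 s4=1 s2=0 clk=1 s1=1 s0=0
  Δ1: clk:1→0
  (1Δ to stable)
t=4 Δ0: s3=1 s4=1 s2=0 clk=0 s1=1 s0=0
  Δ1: clk:0→1
  Δ2: s4:1→0
  Δ3: s2:0→1
  (3Δ to stable)
t=5 Δ0: s3=1 s4=0 s2=1 clk=1 s1=1 s0=0
  Δ1: clk:1→0
  (1Δ to stable)
t=6 Δ0: s3=1 s4=0 s2=1 clk=0 s1=1 s0=0
  Δ1: clk:0→1
  Δ2: s4:0→1
  Δ3: s2:1→0
  (3Δ to stable)
t=7 Δ0: s3=1 s4=1 s2=0 clk=1 s1=1 s0=0
  Δ1: clk:1→0
  (1Δ to stable)
t=8 Δ0: s3=1 s4=1 s2=0 clk=0 s1=1 s0=0
  Δ1: clk:0→1
  Δ2: s4:1→0
  Δ3: s2:0→1
  (3Δ to stable)
t=9 Δ0: s3=1 s4=0 s2=1 clk=1 s1=1 s0=0
  Δ1: clk:1→0
  (1Δ to stable)
t=10 Δ0: s3=1 s4=0 s2=1 clk=0 s1=1 s0=0
  Δ1: clk:0→1
  Δ2: s4:0→1
  Δ3: s2:1→0
  (3Δ to stable)
t=11 Δ0: s3=1 s4=1 s2=0 clk=1 s1=1 s0=0
  Δ1: clk:1→0
  (1Δ to stable)
t=12 Δ0: s3=1 s4=1 s2=0 clk=0 s1=1 s0=0
  Δ1: clk:0→1
  Δ2: s4:1→0
  Δ3: s2:0→1
  (3Δ to stable)
t=13 Δ0: s3=1 s4=0 s2=1 clk=1 s1=1 s0=0
  Δ1: clk:1→0
  (1Δ to stable)
t=14 Δ0: s3=1 s4=0 s2=1 clk=0 s1=1 s0=0
  Δ1: clk:0→1
  Δ2: s4:0→1
  Δ3: s2:1→0
  (3Δ to stable)

3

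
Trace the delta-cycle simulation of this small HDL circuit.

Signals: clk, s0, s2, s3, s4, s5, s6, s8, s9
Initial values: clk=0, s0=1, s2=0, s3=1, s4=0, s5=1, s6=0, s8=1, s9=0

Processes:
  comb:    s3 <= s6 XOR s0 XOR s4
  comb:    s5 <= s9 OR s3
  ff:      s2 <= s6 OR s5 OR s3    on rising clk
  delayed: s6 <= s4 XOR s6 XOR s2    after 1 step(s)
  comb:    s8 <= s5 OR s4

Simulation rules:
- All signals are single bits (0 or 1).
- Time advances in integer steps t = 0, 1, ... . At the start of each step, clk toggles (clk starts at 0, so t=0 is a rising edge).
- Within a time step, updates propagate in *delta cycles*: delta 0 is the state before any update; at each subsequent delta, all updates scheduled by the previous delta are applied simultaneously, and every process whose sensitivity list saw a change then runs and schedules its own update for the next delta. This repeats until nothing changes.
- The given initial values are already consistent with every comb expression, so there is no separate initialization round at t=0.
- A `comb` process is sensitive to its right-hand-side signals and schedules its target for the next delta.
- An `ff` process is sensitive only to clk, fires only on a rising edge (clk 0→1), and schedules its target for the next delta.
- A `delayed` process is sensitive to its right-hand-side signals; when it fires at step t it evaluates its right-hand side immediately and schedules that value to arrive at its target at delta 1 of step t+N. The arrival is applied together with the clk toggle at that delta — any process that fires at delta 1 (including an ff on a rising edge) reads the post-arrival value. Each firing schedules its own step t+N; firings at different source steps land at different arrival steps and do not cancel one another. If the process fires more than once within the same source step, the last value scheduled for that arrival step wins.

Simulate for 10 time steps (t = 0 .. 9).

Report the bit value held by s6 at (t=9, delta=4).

1

[bits: s2,s3,s4,s0,clk,s8,s9,s6,s5]
t=0: Δ0=010101001 Δ1=010111001 Δ2=110111001 | 2Δ
t=1: Δ0=110111001 Δ1=110101011 Δ2=100101011 Δ3=100101010 Δ4=100100010 | 4Δ
t=2: Δ0=100100010 Δ1=100110000 Δ2=010110000 Δ3=010110001 Δ4=010111001 | 4Δ
t=3: Δ0=010111001 Δ1=010101001 | 1Δ
t=4: Δ0=010101001 Δ1=010111001 Δ2=110111001 | 2Δ
t=5: Δ0=110111001 Δ1=110101011 Δ2=100101011 Δ3=100101010 Δ4=100100010 | 4Δ
t=6: Δ0=100100010 Δ1=100110000 Δ2=010110000 Δ3=010110001 Δ4=010111001 | 4Δ
t=7: Δ0=010111001 Δ1=010101001 | 1Δ
t=8: Δ0=010101001 Δ1=010111001 Δ2=110111001 | 2Δ
t=9: Δ0=110111001 Δ1=110101011 Δ2=100101011 Δ3=100101010 Δ4=100100010 | 4Δ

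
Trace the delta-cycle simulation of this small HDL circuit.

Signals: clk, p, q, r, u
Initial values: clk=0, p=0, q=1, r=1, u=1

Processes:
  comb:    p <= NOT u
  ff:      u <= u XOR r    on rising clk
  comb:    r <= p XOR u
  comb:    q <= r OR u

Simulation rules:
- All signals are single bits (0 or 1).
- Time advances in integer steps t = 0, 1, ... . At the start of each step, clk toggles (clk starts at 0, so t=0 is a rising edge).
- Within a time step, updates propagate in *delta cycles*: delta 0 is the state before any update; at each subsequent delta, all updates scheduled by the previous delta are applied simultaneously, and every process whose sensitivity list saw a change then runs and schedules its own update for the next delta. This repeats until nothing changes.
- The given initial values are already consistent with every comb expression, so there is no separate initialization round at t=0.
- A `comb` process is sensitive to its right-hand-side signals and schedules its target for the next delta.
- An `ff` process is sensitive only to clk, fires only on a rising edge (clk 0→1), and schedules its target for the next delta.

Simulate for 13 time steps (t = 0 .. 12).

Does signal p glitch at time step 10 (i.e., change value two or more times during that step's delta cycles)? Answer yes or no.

no

t0.Δ0 p=0 clk=0 u=1 q=1 r=1
t0.Δ1 p=0 clk=1 u=1 q=1 r=1
t0.Δ2 p=0 clk=1 u=0 q=1 r=1
t0.Δ3 p=1 clk=1 u=0 q=1 r=0
t0.Δ4 p=1 clk=1 u=0 q=0 r=1
t0.Δ5 p=1 clk=1 u=0 q=1 r=1
t1.Δ0 p=1 clk=1 u=0 q=1 r=1
t1.Δ1 p=1 clk=0 u=0 q=1 r=1
t2.Δ0 p=1 clk=0 u=0 q=1 r=1
t2.Δ1 p=1 clk=1 u=0 q=1 r=1
t2.Δ2 p=1 clk=1 u=1 q=1 r=1
t2.Δ3 p=0 clk=1 u=1 q=1 r=0
t2.Δ4 p=0 clk=1 u=1 q=1 r=1
t3.Δ0 p=0 clk=1 u=1 q=1 r=1
t3.Δ1 p=0 clk=0 u=1 q=1 r=1
t4.Δ0 p=0 clk=0 u=1 q=1 r=1
t4.Δ1 p=0 clk=1 u=1 q=1 r=1
t4.Δ2 p=0 clk=1 u=0 q=1 r=1
t4.Δ3 p=1 clk=1 u=0 q=1 r=0
t4.Δ4 p=1 clk=1 u=0 q=0 r=1
t4.Δ5 p=1 clk=1 u=0 q=1 r=1
t5.Δ0 p=1 clk=1 u=0 q=1 r=1
t5.Δ1 p=1 clk=0 u=0 q=1 r=1
t6.Δ0 p=1 clk=0 u=0 q=1 r=1
t6.Δ1 p=1 clk=1 u=0 q=1 r=1
t6.Δ2 p=1 clk=1 u=1 q=1 r=1
t6.Δ3 p=0 clk=1 u=1 q=1 r=0
t6.Δ4 p=0 clk=1 u=1 q=1 r=1
t7.Δ0 p=0 clk=1 u=1 q=1 r=1
t7.Δ1 p=0 clk=0 u=1 q=1 r=1
t8.Δ0 p=0 clk=0 u=1 q=1 r=1
t8.Δ1 p=0 clk=1 u=1 q=1 r=1
t8.Δ2 p=0 clk=1 u=0 q=1 r=1
t8.Δ3 p=1 clk=1 u=0 q=1 r=0
t8.Δ4 p=1 clk=1 u=0 q=0 r=1
t8.Δ5 p=1 clk=1 u=0 q=1 r=1
t9.Δ0 p=1 clk=1 u=0 q=1 r=1
t9.Δ1 p=1 clk=0 u=0 q=1 r=1
t10.Δ0 p=1 clk=0 u=0 q=1 r=1
t10.Δ1 p=1 clk=1 u=0 q=1 r=1
t10.Δ2 p=1 clk=1 u=1 q=1 r=1
t10.Δ3 p=0 clk=1 u=1 q=1 r=0
t10.Δ4 p=0 clk=1 u=1 q=1 r=1
t11.Δ0 p=0 clk=1 u=1 q=1 r=1
t11.Δ1 p=0 clk=0 u=1 q=1 r=1
t12.Δ0 p=0 clk=0 u=1 q=1 r=1
t12.Δ1 p=0 clk=1 u=1 q=1 r=1
t12.Δ2 p=0 clk=1 u=0 q=1 r=1
t12.Δ3 p=1 clk=1 u=0 q=1 r=0
t12.Δ4 p=1 clk=1 u=0 q=0 r=1
t12.Δ5 p=1 clk=1 u=0 q=1 r=1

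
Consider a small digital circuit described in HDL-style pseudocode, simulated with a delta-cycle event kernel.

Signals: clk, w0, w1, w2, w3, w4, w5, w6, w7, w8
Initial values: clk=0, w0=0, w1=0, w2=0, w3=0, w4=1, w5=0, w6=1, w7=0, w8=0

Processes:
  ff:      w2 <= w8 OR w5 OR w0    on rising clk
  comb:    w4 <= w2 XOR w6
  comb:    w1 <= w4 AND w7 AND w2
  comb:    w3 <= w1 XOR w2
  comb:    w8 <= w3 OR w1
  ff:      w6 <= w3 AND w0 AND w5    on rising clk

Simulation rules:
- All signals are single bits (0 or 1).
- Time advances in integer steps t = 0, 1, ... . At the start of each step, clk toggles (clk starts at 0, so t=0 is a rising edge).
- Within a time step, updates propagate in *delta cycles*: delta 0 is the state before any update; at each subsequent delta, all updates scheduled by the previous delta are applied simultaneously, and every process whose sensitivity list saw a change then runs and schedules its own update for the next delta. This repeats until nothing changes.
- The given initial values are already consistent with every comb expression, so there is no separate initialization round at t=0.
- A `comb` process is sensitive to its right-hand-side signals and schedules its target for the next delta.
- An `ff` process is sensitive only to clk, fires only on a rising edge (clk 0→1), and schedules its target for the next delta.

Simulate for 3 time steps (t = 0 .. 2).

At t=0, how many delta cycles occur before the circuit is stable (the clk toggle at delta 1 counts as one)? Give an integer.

3

[bits: w3,w2,w5,w4,w1,clk,w6,w8,w7,w0]
t=0: Δ0=0001001000 Δ1=0001011000 Δ2=0001010000 Δ3=0000010000 | 3Δ
t=1: Δ0=0000010000 Δ1=0000000000 | 1Δ
t=2: Δ0=0000000000 Δ1=0000010000 | 1Δ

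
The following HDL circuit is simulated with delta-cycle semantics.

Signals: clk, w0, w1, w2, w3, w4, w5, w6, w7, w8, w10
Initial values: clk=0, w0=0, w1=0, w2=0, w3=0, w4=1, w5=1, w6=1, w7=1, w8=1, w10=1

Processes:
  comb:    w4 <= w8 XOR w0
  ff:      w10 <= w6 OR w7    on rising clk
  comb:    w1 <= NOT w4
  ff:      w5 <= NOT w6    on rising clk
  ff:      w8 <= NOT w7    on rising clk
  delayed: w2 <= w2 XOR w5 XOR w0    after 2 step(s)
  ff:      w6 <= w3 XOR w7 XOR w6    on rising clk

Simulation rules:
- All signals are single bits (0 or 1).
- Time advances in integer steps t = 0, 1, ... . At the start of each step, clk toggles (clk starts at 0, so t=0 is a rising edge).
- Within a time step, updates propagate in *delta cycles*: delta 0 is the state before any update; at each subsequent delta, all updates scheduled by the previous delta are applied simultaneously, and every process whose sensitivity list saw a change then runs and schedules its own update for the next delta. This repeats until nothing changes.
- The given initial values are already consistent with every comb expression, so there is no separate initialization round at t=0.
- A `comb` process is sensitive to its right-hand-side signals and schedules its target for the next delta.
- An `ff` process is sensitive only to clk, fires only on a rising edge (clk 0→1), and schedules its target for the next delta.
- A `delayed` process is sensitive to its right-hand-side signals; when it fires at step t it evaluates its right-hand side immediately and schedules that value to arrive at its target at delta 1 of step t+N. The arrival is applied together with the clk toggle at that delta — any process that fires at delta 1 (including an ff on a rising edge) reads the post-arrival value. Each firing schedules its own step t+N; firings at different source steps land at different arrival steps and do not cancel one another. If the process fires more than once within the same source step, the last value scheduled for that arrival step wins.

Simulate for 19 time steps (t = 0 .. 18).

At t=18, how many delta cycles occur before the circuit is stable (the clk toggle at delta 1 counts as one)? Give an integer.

t0.Δ0 w1=0 w8=1 clk=0 w0=0 w3=0 w4=1 w5=1 w2=0 w10=1 w7=1 w6=1
t0.Δ1 w1=0 w8=1 clk=1 w0=0 w3=0 w4=1 w5=1 w2=0 w10=1 w7=1 w6=1
t0.Δ2 w1=0 w8=0 clk=1 w0=0 w3=0 w4=1 w5=0 w2=0 w10=1 w7=1 w6=0
t0.Δ3 w1=0 w8=0 clk=1 w0=0 w3=0 w4=0 w5=0 w2=0 w10=1 w7=1 w6=0
t0.Δ4 w1=1 w8=0 clk=1 w0=0 w3=0 w4=0 w5=0 w2=0 w10=1 w7=1 w6=0
t1.Δ0 w1=1 w8=0 clk=1 w0=0 w3=0 w4=0 w5=0 w2=0 w10=1 w7=1 w6=0
t1.Δ1 w1=1 w8=0 clk=0 w0=0 w3=0 w4=0 w5=0 w2=0 w10=1 w7=1 w6=0
t2.Δ0 w1=1 w8=0 clk=0 w0=0 w3=0 w4=0 w5=0 w2=0 w10=1 w7=1 w6=0
t2.Δ1 w1=1 w8=0 clk=1 w0=0 w3=0 w4=0 w5=0 w2=0 w10=1 w7=1 w6=0
t2.Δ2 w1=1 w8=0 clk=1 w0=0 w3=0 w4=0 w5=1 w2=0 w10=1 w7=1 w6=1
t3.Δ0 w1=1 w8=0 clk=1 w0=0 w3=0 w4=0 w5=1 w2=0 w10=1 w7=1 w6=1
t3.Δ1 w1=1 w8=0 clk=0 w0=0 w3=0 w4=0 w5=1 w2=0 w10=1 w7=1 w6=1
t4.Δ0 w1=1 w8=0 clk=0 w0=0 w3=0 w4=0 w5=1 w2=0 w10=1 w7=1 w6=1
t4.Δ1 w1=1 w8=0 clk=1 w0=0 w3=0 w4=0 w5=1 w2=1 w10=1 w7=1 w6=1
t4.Δ2 w1=1 w8=0 clk=1 w0=0 w3=0 w4=0 w5=0 w2=1 w10=1 w7=1 w6=0
t5.Δ0 w1=1 w8=0 clk=1 w0=0 w3=0 w4=0 w5=0 w2=1 w10=1 w7=1 w6=0
t5.Δ1 w1=1 w8=0 clk=0 w0=0 w3=0 w4=0 w5=0 w2=1 w10=1 w7=1 w6=0
t6.Δ0 w1=1 w8=0 clk=0 w0=0 w3=0 w4=0 w5=0 w2=1 w10=1 w7=1 w6=0
t6.Δ1 w1=1 w8=0 clk=1 w0=0 w3=0 w4=0 w5=0 w2=1 w10=1 w7=1 w6=0
t6.Δ2 w1=1 w8=0 clk=1 w0=0 w3=0 w4=0 w5=1 w2=1 w10=1 w7=1 w6=1
t7.Δ0 w1=1 w8=0 clk=1 w0=0 w3=0 w4=0 w5=1 w2=1 w10=1 w7=1 w6=1
t7.Δ1 w1=1 w8=0 clk=0 w0=0 w3=0 w4=0 w5=1 w2=1 w10=1 w7=1 w6=1
t8.Δ0 w1=1 w8=0 clk=0 w0=0 w3=0 w4=0 w5=1 w2=1 w10=1 w7=1 w6=1
t8.Δ1 w1=1 w8=0 clk=1 w0=0 w3=0 w4=0 w5=1 w2=0 w10=1 w7=1 w6=1
t8.Δ2 w1=1 w8=0 clk=1 w0=0 w3=0 w4=0 w5=0 w2=0 w10=1 w7=1 w6=0
t9.Δ0 w1=1 w8=0 clk=1 w0=0 w3=0 w4=0 w5=0 w2=0 w10=1 w7=1 w6=0
t9.Δ1 w1=1 w8=0 clk=0 w0=0 w3=0 w4=0 w5=0 w2=0 w10=1 w7=1 w6=0
t10.Δ0 w1=1 w8=0 clk=0 w0=0 w3=0 w4=0 w5=0 w2=0 w10=1 w7=1 w6=0
t10.Δ1 w1=1 w8=0 clk=1 w0=0 w3=0 w4=0 w5=0 w2=0 w10=1 w7=1 w6=0
t10.Δ2 w1=1 w8=0 clk=1 w0=0 w3=0 w4=0 w5=1 w2=0 w10=1 w7=1 w6=1
t11.Δ0 w1=1 w8=0 clk=1 w0=0 w3=0 w4=0 w5=1 w2=0 w10=1 w7=1 w6=1
t11.Δ1 w1=1 w8=0 clk=0 w0=0 w3=0 w4=0 w5=1 w2=0 w10=1 w7=1 w6=1
t12.Δ0 w1=1 w8=0 clk=0 w0=0 w3=0 w4=0 w5=1 w2=0 w10=1 w7=1 w6=1
t12.Δ1 w1=1 w8=0 clk=1 w0=0 w3=0 w4=0 w5=1 w2=1 w10=1 w7=1 w6=1
t12.Δ2 w1=1 w8=0 clk=1 w0=0 w3=0 w4=0 w5=0 w2=1 w10=1 w7=1 w6=0
t13.Δ0 w1=1 w8=0 clk=1 w0=0 w3=0 w4=0 w5=0 w2=1 w10=1 w7=1 w6=0
t13.Δ1 w1=1 w8=0 clk=0 w0=0 w3=0 w4=0 w5=0 w2=1 w10=1 w7=1 w6=0
t14.Δ0 w1=1 w8=0 clk=0 w0=0 w3=0 w4=0 w5=0 w2=1 w10=1 w7=1 w6=0
t14.Δ1 w1=1 w8=0 clk=1 w0=0 w3=0 w4=0 w5=0 w2=1 w10=1 w7=1 w6=0
t14.Δ2 w1=1 w8=0 clk=1 w0=0 w3=0 w4=0 w5=1 w2=1 w10=1 w7=1 w6=1
t15.Δ0 w1=1 w8=0 clk=1 w0=0 w3=0 w4=0 w5=1 w2=1 w10=1 w7=1 w6=1
t15.Δ1 w1=1 w8=0 clk=0 w0=0 w3=0 w4=0 w5=1 w2=1 w10=1 w7=1 w6=1
t16.Δ0 w1=1 w8=0 clk=0 w0=0 w3=0 w4=0 w5=1 w2=1 w10=1 w7=1 w6=1
t16.Δ1 w1=1 w8=0 clk=1 w0=0 w3=0 w4=0 w5=1 w2=0 w10=1 w7=1 w6=1
t16.Δ2 w1=1 w8=0 clk=1 w0=0 w3=0 w4=0 w5=0 w2=0 w10=1 w7=1 w6=0
t17.Δ0 w1=1 w8=0 clk=1 w0=0 w3=0 w4=0 w5=0 w2=0 w10=1 w7=1 w6=0
t17.Δ1 w1=1 w8=0 clk=0 w0=0 w3=0 w4=0 w5=0 w2=0 w10=1 w7=1 w6=0
t18.Δ0 w1=1 w8=0 clk=0 w0=0 w3=0 w4=0 w5=0 w2=0 w10=1 w7=1 w6=0
t18.Δ1 w1=1 w8=0 clk=1 w0=0 w3=0 w4=0 w5=0 w2=0 w10=1 w7=1 w6=0
t18.Δ2 w1=1 w8=0 clk=1 w0=0 w3=0 w4=0 w5=1 w2=0 w10=1 w7=1 w6=1

2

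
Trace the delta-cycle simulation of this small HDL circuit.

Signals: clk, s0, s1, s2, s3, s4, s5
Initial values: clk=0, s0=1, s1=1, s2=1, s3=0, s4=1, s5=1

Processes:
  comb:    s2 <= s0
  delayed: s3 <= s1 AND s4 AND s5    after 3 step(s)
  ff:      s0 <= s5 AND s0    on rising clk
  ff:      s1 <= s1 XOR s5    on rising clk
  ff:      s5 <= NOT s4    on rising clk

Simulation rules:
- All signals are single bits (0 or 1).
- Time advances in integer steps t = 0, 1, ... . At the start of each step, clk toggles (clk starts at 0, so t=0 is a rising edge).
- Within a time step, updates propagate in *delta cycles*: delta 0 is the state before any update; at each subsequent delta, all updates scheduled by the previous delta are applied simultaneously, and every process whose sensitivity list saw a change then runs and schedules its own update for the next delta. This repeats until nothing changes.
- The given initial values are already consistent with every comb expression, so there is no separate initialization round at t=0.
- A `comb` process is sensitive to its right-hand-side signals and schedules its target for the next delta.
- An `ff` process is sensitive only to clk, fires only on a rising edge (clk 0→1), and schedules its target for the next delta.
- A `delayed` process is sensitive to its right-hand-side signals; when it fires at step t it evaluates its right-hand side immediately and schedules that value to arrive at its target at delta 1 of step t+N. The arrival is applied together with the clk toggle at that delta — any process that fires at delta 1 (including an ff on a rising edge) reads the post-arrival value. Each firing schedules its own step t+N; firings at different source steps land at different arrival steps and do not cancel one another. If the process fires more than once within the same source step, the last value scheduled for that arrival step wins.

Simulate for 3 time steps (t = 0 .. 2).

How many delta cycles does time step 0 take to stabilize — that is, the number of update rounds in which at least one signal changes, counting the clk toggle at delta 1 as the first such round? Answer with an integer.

2

t0.Δ0 s0=1 s4=1 s2=1 s5=1 s1=1 clk=0 s3=0
t0.Δ1 s0=1 s4=1 s2=1 s5=1 s1=1 clk=1 s3=0
t0.Δ2 s0=1 s4=1 s2=1 s5=0 s1=0 clk=1 s3=0
t1.Δ0 s0=1 s4=1 s2=1 s5=0 s1=0 clk=1 s3=0
t1.Δ1 s0=1 s4=1 s2=1 s5=0 s1=0 clk=0 s3=0
t2.Δ0 s0=1 s4=1 s2=1 s5=0 s1=0 clk=0 s3=0
t2.Δ1 s0=1 s4=1 s2=1 s5=0 s1=0 clk=1 s3=0
t2.Δ2 s0=0 s4=1 s2=1 s5=0 s1=0 clk=1 s3=0
t2.Δ3 s0=0 s4=1 s2=0 s5=0 s1=0 clk=1 s3=0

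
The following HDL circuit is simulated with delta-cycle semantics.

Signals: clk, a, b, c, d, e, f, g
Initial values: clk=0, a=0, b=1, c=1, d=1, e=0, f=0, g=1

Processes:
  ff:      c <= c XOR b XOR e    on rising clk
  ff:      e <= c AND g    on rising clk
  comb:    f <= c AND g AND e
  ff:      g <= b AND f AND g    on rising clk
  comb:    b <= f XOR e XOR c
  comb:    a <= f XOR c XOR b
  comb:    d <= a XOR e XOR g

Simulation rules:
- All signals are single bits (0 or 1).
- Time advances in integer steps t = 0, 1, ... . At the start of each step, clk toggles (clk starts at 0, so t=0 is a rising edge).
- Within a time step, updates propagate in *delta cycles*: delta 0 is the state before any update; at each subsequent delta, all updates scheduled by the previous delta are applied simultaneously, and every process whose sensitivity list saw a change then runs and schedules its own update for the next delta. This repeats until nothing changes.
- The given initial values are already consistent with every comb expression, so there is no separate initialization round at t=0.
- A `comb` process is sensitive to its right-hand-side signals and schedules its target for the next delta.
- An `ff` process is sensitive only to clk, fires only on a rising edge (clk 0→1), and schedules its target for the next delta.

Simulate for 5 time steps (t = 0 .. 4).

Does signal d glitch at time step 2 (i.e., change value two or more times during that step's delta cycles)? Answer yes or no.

t=0 Δ0: g=1 a=0 f=0 c=1 clk=0 e=0 b=1 d=1
  Δ1: clk:0→1
  Δ2: g:1→0, c:1→0, e:0→1
  Δ3: a:0→1
  Δ4: d:1→0
  (4Δ to stable)
t=1 Δ0: g=0 a=1 f=0 c=0 clk=1 e=1 b=1 d=0
  Δ1: clk:1→0
  (1Δ to stable)
t=2 Δ0: g=0 a=1 f=0 c=0 clk=0 e=1 b=1 d=0
  Δ1: clk:0→1
  Δ2: e:1→0
  Δ3: b:1→0, d:0→1
  Δ4: a:1→0
  Δ5: d:1→0
  (5Δ to stable)
t=3 Δ0: g=0 a=0 f=0 c=0 clk=1 e=0 b=0 d=0
  Δ1: clk:1→0
  (1Δ to stable)
t=4 Δ0: g=0 a=0 f=0 c=0 clk=0 e=0 b=0 d=0
  Δ1: clk:0→1
  (1Δ to stable)

yes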